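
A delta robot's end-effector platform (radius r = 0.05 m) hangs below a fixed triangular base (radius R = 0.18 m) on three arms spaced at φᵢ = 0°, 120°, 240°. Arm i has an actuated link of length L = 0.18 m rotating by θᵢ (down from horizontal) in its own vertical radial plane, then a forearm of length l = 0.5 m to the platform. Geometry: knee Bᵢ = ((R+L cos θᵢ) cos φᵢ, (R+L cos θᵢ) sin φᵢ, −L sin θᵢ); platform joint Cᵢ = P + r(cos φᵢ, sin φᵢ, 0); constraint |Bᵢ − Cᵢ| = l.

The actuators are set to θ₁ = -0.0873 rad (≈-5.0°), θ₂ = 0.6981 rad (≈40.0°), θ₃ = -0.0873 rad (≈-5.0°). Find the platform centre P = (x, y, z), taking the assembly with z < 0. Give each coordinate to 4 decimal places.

(0.0695, -0.1204, -0.4062)

arm 1 at φ=0.0°: e+L cos θ1 = 0.3093;  centre 1 = (0.3093, 0.0000, 0.0157)
centre 2 = (0.2679·cos120.0°, 0.2679·sin120.0°, -0.1157) = (-0.1339, 0.2320, -0.1157)
arm 3 at φ=240.0°: e+L cos θ3 = 0.3093;  centre 3 = (-0.1547, -0.2679, 0.0157)
subtract pairs → two planes through P
plane₁₂: -0.8865x+0.4640y+-0.2628z = -0.0108
det = 0.9055;  x = 0.0064+-0.1555z,  y = -0.0110+0.2693z
into |P−centre ₁|² = l²: 1.0967z² + 0.0569z + -0.1579 = 0;  Δ = 0.6957;  z = -0.4062 or 0.3544 → z<0 root = -0.4062
x = 0.0695, y = -0.1204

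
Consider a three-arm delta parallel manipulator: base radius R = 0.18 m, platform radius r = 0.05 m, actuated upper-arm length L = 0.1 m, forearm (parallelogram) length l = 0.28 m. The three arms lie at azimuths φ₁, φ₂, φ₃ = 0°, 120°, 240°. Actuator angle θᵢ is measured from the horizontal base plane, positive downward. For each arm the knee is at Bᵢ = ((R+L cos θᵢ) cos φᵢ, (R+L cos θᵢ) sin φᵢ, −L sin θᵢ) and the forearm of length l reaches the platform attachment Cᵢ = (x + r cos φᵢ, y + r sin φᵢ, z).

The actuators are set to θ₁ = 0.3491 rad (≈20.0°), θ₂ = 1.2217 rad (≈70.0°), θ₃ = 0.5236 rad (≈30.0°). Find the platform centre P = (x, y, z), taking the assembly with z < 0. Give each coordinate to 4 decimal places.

arm 1 at φ=0.0°: (R−r)+L cos θ1 = 0.2240;  O1 = (0.2240, 0.0000, -0.0342)
arm 2 at φ=120.0°: (R−r)+L cos θ2 = 0.1642;  O2 = (-0.0821, 0.1422, -0.0940)
arm 3 at φ=240.0°: (R−r)+L cos θ3 = 0.2166;  O3 = (-0.1083, -0.1876, -0.0500)
eliminate P² terms by subtracting sphere 1 from 2 and 3
plane₁₂: -0.6121x+0.2844y+-0.1195z = -0.0155
det = 0.4187;  x = 0.0152+-0.1286z,  y = -0.0219+0.1435z
sphere 1 gives Az²+Bz+C=0 with A=1.0371, B=0.1158, C=-0.0332;  B²−4AC=0.1511;  roots -0.2432, 0.1315;  negative root z = -0.2432
x = 0.0465, y = -0.0568

(0.0465, -0.0568, -0.2432)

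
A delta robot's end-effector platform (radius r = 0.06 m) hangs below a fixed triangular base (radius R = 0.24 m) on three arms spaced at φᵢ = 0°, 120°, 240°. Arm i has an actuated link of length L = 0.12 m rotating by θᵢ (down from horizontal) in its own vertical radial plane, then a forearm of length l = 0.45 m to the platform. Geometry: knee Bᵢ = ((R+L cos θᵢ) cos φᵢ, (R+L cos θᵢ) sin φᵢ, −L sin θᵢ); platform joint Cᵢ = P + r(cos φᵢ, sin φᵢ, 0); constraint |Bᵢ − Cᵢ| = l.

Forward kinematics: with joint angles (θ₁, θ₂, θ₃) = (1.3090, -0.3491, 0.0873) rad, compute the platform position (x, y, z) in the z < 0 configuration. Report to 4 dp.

S1 = (0.2111·cos0.0°, 0.2111·sin0.0°, -0.1159) = (0.2111, 0.0000, -0.1159)
arm 2 at φ=120.0°: (R−r)+L cos θ2 = 0.2928;  S2 = (-0.1464, 0.2535, 0.0410)
S3 = (0.2995·cos240.0°, 0.2995·sin240.0°, -0.0105) = (-0.1498, -0.2594, -0.0105)
|S₂|²−|S₁|² = 0.0294;  |S₃|²−|S₁|² = 0.0319
[-0.7149 0.5071 0.3139]·P = 0.0294;  [-0.7217 -0.5188 0.2109]·P = 0.0319
Cramer: x(z) = -0.0426+0.3662z;  y(z) = -0.0021-0.1028z
sphere 1 gives Az²+Bz+C=0 with A=1.1447, B=0.0465, C=-0.1247;  B²−4AC=0.5731;  roots -0.3510, 0.3104;  negative root z = -0.3510
x = -0.1712, y = 0.0340

(-0.1712, 0.0340, -0.3510)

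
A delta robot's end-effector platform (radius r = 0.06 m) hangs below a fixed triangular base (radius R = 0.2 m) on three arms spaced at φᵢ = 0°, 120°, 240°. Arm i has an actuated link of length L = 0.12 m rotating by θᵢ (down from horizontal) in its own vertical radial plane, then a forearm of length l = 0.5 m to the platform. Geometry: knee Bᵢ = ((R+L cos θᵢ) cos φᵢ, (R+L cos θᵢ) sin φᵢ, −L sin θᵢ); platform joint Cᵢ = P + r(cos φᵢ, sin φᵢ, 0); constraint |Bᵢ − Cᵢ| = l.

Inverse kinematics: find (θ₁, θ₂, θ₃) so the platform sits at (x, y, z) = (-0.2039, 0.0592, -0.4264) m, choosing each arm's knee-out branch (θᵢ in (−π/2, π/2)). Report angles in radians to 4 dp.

θ₁ = 1.2222, θ₂ = -0.3489, θ₃ = 0.1750

arm 1 (φ=0.0°): x'=-0.2039, y'=0.0592
  A=0.3439, B=-0.4264, C=(l²−L²−A²−y'²−z²)/(2L)=-0.2833
  √(A²+B²)=0.5478;  θ1 = -0.8921+2.1143 ≈ 1.2222
arm 2 (φ=120.0°): x'=0.1532, y'=0.1470
  e−x'=-0.0132;  (l²−L²−(e−x')²−y'²−z²)/2L = 0.1334
  γ=atan2(-0.4264,-0.0132)=-1.6018;  ψ=arccos(0.3126)=1.2529;  θ2=γ+ψ≈-0.3489
φ3=240.0° → target in arm frame (0.0507, -0.2062)
  e−x'=0.0893;  (l²−L²−(e−x')²−y'²−z²)/2L = 0.0137
  √(A²+B²)=0.4357;  θ3 = -1.3643+1.5393 ≈ 0.1750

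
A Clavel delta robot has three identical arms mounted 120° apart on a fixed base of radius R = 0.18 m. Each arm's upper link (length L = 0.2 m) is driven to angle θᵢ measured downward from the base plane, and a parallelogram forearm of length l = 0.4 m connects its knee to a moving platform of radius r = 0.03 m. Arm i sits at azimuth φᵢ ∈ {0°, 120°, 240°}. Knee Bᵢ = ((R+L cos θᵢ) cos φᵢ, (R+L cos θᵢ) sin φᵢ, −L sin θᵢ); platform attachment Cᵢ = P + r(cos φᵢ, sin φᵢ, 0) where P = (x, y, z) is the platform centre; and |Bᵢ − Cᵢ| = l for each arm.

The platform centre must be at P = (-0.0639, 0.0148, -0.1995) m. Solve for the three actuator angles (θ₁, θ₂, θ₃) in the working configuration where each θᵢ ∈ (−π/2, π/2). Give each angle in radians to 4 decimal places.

θ₁ = 0.5233, θ₂ = -0.3487, θ₃ = -0.0877

arm 1 (φ=0.0°): x'=-0.0639, y'=0.0148
  e−x'=0.2139;  (l²−L²−(e−x')²−y'²−z²)/2L = 0.0856
  γ=atan2(-0.1995,0.2139)=-0.7506;  ψ=arccos(0.2925)=1.2739;  θ1=γ+ψ≈0.5233
arm 2 (φ=120.0°): x'=0.0448, y'=0.0479
  A=0.1052, B=-0.1995, C=(l²−L²−A²−y'²−z²)/(2L)=0.1671
  √(A²+B²)=0.2256;  θ2 = -1.0854+0.7367 ≈ -0.3487
arm 3 (φ=240.0°): x'=0.0191, y'=-0.0627
  e−x'=0.1309;  (l²−L²−(e−x')²−y'²−z²)/2L = 0.1478
  √(A²+B²)=0.2386;  θ3 = -0.9902+0.9025 ≈ -0.0877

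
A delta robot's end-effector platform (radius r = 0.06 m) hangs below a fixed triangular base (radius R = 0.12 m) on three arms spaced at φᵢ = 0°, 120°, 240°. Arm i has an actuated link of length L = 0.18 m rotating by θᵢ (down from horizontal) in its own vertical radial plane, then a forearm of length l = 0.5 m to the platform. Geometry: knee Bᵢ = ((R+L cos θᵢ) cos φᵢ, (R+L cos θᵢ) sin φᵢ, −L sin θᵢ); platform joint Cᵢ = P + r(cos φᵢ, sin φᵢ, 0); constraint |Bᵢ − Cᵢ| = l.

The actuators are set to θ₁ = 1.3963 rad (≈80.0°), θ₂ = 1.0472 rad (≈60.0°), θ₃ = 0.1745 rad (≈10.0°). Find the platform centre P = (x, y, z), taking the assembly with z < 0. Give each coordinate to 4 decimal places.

(-0.2275, -0.1787, -0.5185)

arm 1 at φ=0.0°: (R−r)+L cos θ1 = 0.0913;  centre 1 = (0.0913, 0.0000, -0.1773)
centre 2 = (0.1500·cos120.0°, 0.1500·sin120.0°, -0.1559) = (-0.0750, 0.1299, -0.1559)
arm 3 at φ=240.0°: (R−r)+L cos θ3 = 0.2373;  centre 3 = (-0.1186, -0.2055, -0.0313)
subtract pairs → two planes through P
[-0.3325 0.2598 0.0428]·P = 0.0070;  [-0.4198 -0.4110 0.2920]·P = 0.0175
det = 0.2457;  x = -0.0303+0.3803z,  y = -0.0117+0.3221z
quadratic in z: (1.2484)z²+(0.2545)z+(-0.2037)=0, √Δ=1.0401 → z ∈ {-0.5185, 0.3146}; z = -0.5185 (taking z<0)
x = -0.2275, y = -0.1787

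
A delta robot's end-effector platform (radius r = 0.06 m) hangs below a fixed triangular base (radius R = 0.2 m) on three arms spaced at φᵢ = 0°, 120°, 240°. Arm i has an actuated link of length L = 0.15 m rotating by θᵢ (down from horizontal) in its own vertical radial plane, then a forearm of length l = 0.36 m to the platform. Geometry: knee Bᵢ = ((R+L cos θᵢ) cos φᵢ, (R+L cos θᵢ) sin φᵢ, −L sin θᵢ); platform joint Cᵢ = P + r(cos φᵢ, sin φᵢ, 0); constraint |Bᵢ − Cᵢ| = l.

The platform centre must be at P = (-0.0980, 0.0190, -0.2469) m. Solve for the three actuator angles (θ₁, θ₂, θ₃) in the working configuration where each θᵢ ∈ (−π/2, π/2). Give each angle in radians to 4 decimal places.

θ₁ = 0.8728, θ₂ = -0.1748, θ₃ = 0.0869

arm 1 (φ=0.0°): x'=-0.0980, y'=0.0190
  A=0.2380, B=-0.2469, C=(l²−L²−A²−y'²−z²)/(2L)=-0.0362
  γ=atan2(-0.2469,0.2380)=-0.8038;  ψ=arccos(-0.1056)=1.6766;  θ1=γ+ψ≈0.8728
rotate P by −φ2: (0.0655, 0.0754, -0.2469)
  A=0.0745, B=-0.2469, C=(l²−L²−A²−y'²−z²)/(2L)=0.1163
  θ2 = atan2(B,A) + arccos(C/0.2579) = -0.1748
arm 3 (φ=240.0°): x'=0.0325, y'=-0.0944
  A cos θ + B sin θ = C:  0.1075·cos θ + -0.2469·sin θ = 0.0856
  γ=atan2(-0.2469,0.1075)=-1.1603;  ψ=arccos(0.3180)=1.2472;  θ3=γ+ψ≈0.0869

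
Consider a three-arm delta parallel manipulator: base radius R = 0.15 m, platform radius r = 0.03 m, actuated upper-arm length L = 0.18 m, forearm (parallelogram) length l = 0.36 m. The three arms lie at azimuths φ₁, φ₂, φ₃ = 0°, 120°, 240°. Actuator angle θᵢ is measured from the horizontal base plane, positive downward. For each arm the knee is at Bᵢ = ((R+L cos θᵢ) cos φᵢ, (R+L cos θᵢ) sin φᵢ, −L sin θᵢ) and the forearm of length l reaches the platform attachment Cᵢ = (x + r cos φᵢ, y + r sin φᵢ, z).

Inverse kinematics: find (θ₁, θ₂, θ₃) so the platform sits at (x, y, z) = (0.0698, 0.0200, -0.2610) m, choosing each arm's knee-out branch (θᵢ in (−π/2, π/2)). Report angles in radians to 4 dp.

φ1=0.0° → target in arm frame (0.0698, 0.0200)
  e−x'=0.0502;  (l²−L²−(e−x')²−y'²−z²)/2L = 0.0727
  √(A²+B²)=0.2658;  θ1 = -1.3808+1.2939 ≈ -0.0869
φ2=120.0° → target in arm frame (-0.0176, -0.0704)
  A cos θ + B sin θ = C:  0.1376·cos θ + -0.2610·sin θ = 0.0144
  θ2 = atan2(B,A) + arccos(C/0.2950) = 0.4362
arm 3 (φ=240.0°): x'=-0.0522, y'=0.0504
  A=0.1722, B=-0.2610, C=(l²−L²−A²−y'²−z²)/(2L)=-0.0087
  √(A²+B²)=0.3127;  θ3 = -0.9875+1.5986 ≈ 0.6110

θ₁ = -0.0869, θ₂ = 0.4362, θ₃ = 0.6110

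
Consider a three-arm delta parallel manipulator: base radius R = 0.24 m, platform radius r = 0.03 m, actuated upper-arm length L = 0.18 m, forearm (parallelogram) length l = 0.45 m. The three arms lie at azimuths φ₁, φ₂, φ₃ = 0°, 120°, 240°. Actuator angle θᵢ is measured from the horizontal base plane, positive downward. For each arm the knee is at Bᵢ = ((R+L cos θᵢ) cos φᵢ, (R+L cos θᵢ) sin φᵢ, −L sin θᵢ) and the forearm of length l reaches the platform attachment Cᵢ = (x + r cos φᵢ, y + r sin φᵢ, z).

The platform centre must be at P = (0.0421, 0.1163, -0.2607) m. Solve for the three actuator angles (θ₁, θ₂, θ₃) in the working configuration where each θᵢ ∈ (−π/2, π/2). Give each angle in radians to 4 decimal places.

arm 1 (φ=0.0°): x'=0.0421, y'=0.1163
  e−x'=0.1679;  (l²−L²−(e−x')²−y'²−z²)/2L = 0.1678
  γ=atan2(-0.2607,0.1679)=-0.9986;  ψ=arccos(0.5412)=0.9989;  θ1=γ+ψ≈0.0003
arm 2 (φ=120.0°): x'=0.0797, y'=-0.0946
  A=0.1303, B=-0.2607, C=(l²−L²−A²−y'²−z²)/(2L)=0.2117
  √(A²+B²)=0.2915;  θ2 = -1.1072+0.7580 ≈ -0.3492
φ3=240.0° → target in arm frame (-0.1218, -0.0217)
  e−x'=0.3318;  (l²−L²−(e−x')²−y'²−z²)/2L = -0.0233
  γ=atan2(-0.2607,0.3318)=-0.6660;  ψ=arccos(-0.0553)=1.6262;  θ3=γ+ψ≈0.9601

θ₁ = 0.0003, θ₂ = -0.3492, θ₃ = 0.9601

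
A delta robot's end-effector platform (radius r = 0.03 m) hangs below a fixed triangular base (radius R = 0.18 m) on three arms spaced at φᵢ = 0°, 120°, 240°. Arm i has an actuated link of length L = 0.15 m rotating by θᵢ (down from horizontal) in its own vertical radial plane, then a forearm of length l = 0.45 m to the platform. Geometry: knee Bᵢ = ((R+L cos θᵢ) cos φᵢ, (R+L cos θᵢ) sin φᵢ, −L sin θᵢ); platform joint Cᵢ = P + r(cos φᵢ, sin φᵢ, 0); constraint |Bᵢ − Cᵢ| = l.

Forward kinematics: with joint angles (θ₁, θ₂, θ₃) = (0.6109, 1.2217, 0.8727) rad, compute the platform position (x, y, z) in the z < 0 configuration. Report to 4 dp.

arm 1 at φ=0.0°: ρ1 = 0.2729;  O1 = (0.2729, 0.0000, -0.0860)
O2 = (0.2013·cos120.0°, 0.2013·sin120.0°, -0.1410) = (-0.1007, 0.1743, -0.1410)
O3 = (0.2464·cos240.0°, 0.2464·sin240.0°, -0.1149) = (-0.1232, -0.2134, -0.1149)
|O₂|²−|O₁|² = -0.0215;  |O₃|²−|O₁|² = -0.0079
plane₁₂: -0.7470x+0.3487y+-0.1098z = -0.0215
det = 0.5950;  x = 0.0200+-0.1126z,  y = -0.0186+0.0737z
into |P−O₁|² = l²: 1.0181z² + 0.2263z + -0.1308 = 0;  Δ = 0.5840;  z = -0.4864 or 0.2642 → z<0 root = -0.4864
x = 0.0748, y = -0.0545

(0.0748, -0.0545, -0.4864)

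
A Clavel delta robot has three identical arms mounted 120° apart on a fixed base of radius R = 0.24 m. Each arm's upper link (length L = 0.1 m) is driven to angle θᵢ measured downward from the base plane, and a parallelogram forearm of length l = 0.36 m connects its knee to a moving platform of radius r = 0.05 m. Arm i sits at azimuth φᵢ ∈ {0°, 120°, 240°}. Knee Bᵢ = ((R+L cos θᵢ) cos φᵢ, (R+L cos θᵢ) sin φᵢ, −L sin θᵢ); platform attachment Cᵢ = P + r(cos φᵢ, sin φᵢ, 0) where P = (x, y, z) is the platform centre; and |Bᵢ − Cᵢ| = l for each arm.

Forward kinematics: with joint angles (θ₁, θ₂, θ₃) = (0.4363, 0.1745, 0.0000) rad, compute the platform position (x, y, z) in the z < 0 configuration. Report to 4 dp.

(-0.0225, -0.0087, -0.2363)

φ1=0.0°: virtual centre (0.2806, 0.0000, -0.0423), radius l
O2 = (0.2885·cos120.0°, 0.2885·sin120.0°, -0.0174) = (-0.1442, 0.2498, -0.0174)
arm 3 at φ=240.0°: (R−r)+L cos θ3 = 0.2900;  O3 = (-0.1450, -0.2511, 0.0000)
eliminate P² terms by subtracting sphere 1 from 2 and 3
[-0.8497 0.4997 0.0498]·P = 0.0030;  [-0.8513 -0.5023 0.0845]·P = 0.0036
Cramer: x(z) = -0.0038+0.0789z;  y(z) = -0.0006+0.0345z
sphere 1 gives Az²+Bz+C=0 with A=1.0074, B=0.0396, C=-0.0469;  B²−4AC=0.1905;  roots -0.2363, 0.1970;  negative root z = -0.2363
x = -0.0225, y = -0.0087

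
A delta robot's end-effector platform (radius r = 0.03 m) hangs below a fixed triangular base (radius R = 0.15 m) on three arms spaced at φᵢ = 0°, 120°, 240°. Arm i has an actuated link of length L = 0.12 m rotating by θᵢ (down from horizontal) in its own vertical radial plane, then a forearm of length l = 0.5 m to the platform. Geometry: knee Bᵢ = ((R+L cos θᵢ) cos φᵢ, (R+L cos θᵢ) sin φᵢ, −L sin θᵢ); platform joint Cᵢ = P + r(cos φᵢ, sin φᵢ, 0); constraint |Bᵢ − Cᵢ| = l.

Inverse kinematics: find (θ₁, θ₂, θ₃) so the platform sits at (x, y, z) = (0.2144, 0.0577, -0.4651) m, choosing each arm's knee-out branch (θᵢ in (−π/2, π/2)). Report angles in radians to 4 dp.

φ1=0.0° → target in arm frame (0.2144, 0.0577)
  e−x'=-0.0944;  (l²−L²−(e−x')²−y'²−z²)/2L = 0.0293
  θ1 = atan2(B,A) + arccos(C/0.4746) = -0.2621
arm 2 (φ=120.0°): x'=-0.0572, y'=-0.2145
  A=0.1772, B=-0.4651, C=(l²−L²−A²−y'²−z²)/(2L)=-0.2423
  √(A²+B²)=0.4977;  θ2 = -1.2067+2.0792 ≈ 0.8725
arm 3 (φ=240.0°): x'=-0.1572, y'=0.1568
  e−x'=0.2772;  (l²−L²−(e−x')²−y'²−z²)/2L = -0.3422
  √(A²+B²)=0.5414;  θ3 = -1.0334+2.2550 ≈ 1.2217

θ₁ = -0.2621, θ₂ = 0.8725, θ₃ = 1.2217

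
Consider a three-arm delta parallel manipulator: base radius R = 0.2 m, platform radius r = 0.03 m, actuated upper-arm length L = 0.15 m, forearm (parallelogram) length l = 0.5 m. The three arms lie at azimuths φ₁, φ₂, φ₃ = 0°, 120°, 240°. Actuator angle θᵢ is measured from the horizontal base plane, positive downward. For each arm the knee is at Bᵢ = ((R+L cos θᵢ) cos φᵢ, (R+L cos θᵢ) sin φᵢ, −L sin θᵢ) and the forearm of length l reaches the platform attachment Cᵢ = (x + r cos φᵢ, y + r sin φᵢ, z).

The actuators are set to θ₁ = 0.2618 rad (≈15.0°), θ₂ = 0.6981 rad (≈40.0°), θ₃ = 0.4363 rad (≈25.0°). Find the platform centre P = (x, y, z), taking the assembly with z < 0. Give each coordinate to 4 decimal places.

arm 1 at φ=0.0°: e+L cos θ1 = 0.3149;  O1 = (0.3149, 0.0000, -0.0388)
φ2=120.0°: virtual centre (-0.1425, 0.2467, -0.0964), radius l
O3 = (0.3059·cos240.0°, 0.3059·sin240.0°, -0.0634) = (-0.1530, -0.2650, -0.0634)
subtract pairs → two planes through P
[-0.9147 0.4935 -0.1152]·P = -0.0102;  [-0.9357 -0.5299 -0.0491]·P = -0.0030
Cramer: x(z) = 0.0073-0.0901z;  y(z) = -0.0071+0.0664z
quadratic in z: (1.0125)z²+(0.1321)z+(-0.1538)=0, √Δ=0.8003 → z ∈ {-0.4604, 0.3299}; z = -0.4604 (taking z<0)
x = 0.0488, y = -0.0377

(0.0488, -0.0377, -0.4604)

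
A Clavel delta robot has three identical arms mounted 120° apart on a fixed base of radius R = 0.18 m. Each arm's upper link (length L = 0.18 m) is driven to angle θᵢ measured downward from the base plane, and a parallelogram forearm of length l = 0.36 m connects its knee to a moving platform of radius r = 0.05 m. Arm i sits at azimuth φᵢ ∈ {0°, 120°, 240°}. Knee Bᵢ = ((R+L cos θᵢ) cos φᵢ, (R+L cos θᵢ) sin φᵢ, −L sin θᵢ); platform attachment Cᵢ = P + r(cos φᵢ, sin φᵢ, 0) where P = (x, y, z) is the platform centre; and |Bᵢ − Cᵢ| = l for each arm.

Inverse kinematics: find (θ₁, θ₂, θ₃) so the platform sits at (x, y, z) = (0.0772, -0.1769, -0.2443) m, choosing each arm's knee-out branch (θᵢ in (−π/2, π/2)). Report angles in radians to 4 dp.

φ1=0.0° → target in arm frame (0.0772, -0.1769)
  A=0.0528, B=-0.2443, C=(l²−L²−A²−y'²−z²)/(2L)=0.0095
  θ1 = atan2(B,A) + arccos(C/0.2499) = 0.1747
φ2=120.0° → target in arm frame (-0.1918, 0.0216)
  A=0.3218, B=-0.2443, C=(l²−L²−A²−y'²−z²)/(2L)=-0.1847
  γ=atan2(-0.2443,0.3218)=-0.6493;  ψ=arccos(-0.4572)=2.0457;  θ2=γ+ψ≈1.3963
rotate P by −φ3: (0.1146, 0.1553, -0.2443)
  e−x'=0.0154;  (l²−L²−(e−x')²−y'²−z²)/2L = 0.0366
  √(A²+B²)=0.2448;  θ3 = -1.5078+1.4209 ≈ -0.0869

θ₁ = 0.1747, θ₂ = 1.3963, θ₃ = -0.0869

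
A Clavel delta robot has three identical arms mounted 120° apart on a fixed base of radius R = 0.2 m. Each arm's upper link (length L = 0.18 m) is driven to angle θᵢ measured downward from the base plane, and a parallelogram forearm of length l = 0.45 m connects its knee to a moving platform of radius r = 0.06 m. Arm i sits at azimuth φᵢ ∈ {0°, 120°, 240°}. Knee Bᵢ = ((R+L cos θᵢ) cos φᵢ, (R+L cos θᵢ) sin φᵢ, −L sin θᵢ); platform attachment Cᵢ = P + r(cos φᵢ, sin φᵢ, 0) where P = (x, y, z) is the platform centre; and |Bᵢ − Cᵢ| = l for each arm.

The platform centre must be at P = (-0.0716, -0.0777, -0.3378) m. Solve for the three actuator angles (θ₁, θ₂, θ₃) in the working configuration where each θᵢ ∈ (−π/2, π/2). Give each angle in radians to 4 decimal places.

θ₁ = 0.5235, θ₂ = 0.3491, θ₃ = -0.3492

arm 1 (φ=0.0°): x'=-0.0716, y'=-0.0777
  e−x'=0.2116;  (l²−L²−(e−x')²−y'²−z²)/2L = 0.0144
  γ=atan2(-0.3378,0.2116)=-1.0112;  ψ=arccos(0.0361)=1.5347;  θ1=γ+ψ≈0.5235
arm 2 (φ=120.0°): x'=-0.0315, y'=0.1009
  A cos θ + B sin θ = C:  0.1715·cos θ + -0.3378·sin θ = 0.0456
  θ2 = atan2(B,A) + arccos(C/0.3788) = 0.3491
φ3=240.0° → target in arm frame (0.1031, -0.0232)
  e−x'=0.0369;  (l²−L²−(e−x')²−y'²−z²)/2L = 0.1503
  θ3 = atan2(B,A) + arccos(C/0.3398) = -0.3492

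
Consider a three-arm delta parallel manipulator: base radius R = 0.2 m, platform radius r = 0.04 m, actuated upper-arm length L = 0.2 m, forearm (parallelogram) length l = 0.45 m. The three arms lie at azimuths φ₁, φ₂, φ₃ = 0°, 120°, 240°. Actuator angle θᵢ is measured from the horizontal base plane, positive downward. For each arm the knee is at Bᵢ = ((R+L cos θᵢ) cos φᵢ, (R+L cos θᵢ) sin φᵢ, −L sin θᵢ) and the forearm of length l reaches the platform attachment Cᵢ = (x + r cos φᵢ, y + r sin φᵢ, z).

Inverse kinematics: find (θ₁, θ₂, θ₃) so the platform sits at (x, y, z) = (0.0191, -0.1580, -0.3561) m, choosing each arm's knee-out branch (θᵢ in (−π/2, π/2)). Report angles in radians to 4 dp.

θ₁ = 0.4364, θ₂ = 1.0472, θ₃ = -0.0876

φ1=0.0° → target in arm frame (0.0191, -0.1580)
  e−x'=0.1409;  (l²−L²−(e−x')²−y'²−z²)/2L = -0.0228
  θ1 = atan2(B,A) + arccos(C/0.3830) = 0.4364
φ2=120.0° → target in arm frame (-0.1464, 0.0625)
  A=0.3064, B=-0.3561, C=(l²−L²−A²−y'²−z²)/(2L)=-0.1552
  γ=atan2(-0.3561,0.3064)=-0.8603;  ψ=arccos(-0.3304)=1.9075;  θ2=γ+ψ≈1.0472
rotate P by −φ3: (0.1273, 0.0955, -0.3561)
  A cos θ + B sin θ = C:  0.0327·cos θ + -0.3561·sin θ = 0.0637
  √(A²+B²)=0.3576;  θ3 = -1.4792+1.3916 ≈ -0.0876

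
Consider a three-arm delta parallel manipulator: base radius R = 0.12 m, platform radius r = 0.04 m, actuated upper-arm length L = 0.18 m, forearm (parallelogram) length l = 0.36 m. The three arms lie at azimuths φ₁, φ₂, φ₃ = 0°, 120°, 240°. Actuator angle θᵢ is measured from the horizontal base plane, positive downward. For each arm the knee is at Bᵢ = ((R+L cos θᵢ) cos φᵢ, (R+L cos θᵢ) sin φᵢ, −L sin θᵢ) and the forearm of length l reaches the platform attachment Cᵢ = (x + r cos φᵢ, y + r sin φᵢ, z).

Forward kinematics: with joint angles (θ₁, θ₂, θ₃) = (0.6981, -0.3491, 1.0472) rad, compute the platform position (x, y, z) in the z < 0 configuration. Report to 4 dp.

(-0.0392, 0.1850, -0.2868)

S1 = (0.2179·cos0.0°, 0.2179·sin0.0°, -0.1157) = (0.2179, 0.0000, -0.1157)
S2 = (0.2491·cos120.0°, 0.2491·sin120.0°, 0.0616) = (-0.1246, 0.2158, 0.0616)
arm 3 at φ=240.0°: ρ3 = 0.1700;  S3 = (-0.0850, -0.1472, -0.1559)
|S₂|²−|S₁|² = 0.0050;  |S₃|²−|S₁|² = -0.0077
linear system: -0.6849x+0.4315y = 0.0050−0.3545z; -0.6058x+-0.2944y = -0.0077−-0.0804z
Cramer: x(z) = 0.0040+0.1505z;  y(z) = 0.0179-0.5827z
sphere 1 gives Az²+Bz+C=0 with A=1.3621, B=0.1462, C=-0.0701;  B²−4AC=0.4035;  roots -0.2868, 0.1795;  negative root z = -0.2868
x = -0.0392, y = 0.1850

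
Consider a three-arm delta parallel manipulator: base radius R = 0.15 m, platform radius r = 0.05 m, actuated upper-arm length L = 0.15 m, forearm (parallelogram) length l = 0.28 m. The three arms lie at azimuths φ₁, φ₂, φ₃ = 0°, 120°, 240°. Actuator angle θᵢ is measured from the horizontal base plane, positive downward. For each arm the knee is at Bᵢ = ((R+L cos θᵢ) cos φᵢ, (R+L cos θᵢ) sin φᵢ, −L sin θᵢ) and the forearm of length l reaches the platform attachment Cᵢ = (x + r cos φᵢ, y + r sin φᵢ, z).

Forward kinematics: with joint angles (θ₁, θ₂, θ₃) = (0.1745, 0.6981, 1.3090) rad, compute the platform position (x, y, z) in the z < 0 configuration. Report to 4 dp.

(0.0991, 0.0768, -0.2506)

φ1=0.0°: virtual centre (0.2477, 0.0000, -0.0260), radius l
φ2=120.0°: virtual centre (-0.1075, 0.1861, -0.0964), radius l
arm 3 at φ=240.0°: ρ3 = 0.1388;  S3 = (-0.0694, -0.1202, -0.1449)
subtract pairs → two planes through P
linear system: -0.7104x+0.3722y = -0.0066−-0.1407z; -0.6343x+-0.2404y = -0.0218−-0.2377z
det = 0.4069;  x = 0.0238+-0.3006z,  y = 0.0278+-0.1956z
into |P−S₁|² = l²: 1.1286z² + 0.1758z + -0.0268 = 0;  Δ = 0.1519;  z = -0.2506 or 0.0948 → z<0 root = -0.2506
x = 0.0991, y = 0.0768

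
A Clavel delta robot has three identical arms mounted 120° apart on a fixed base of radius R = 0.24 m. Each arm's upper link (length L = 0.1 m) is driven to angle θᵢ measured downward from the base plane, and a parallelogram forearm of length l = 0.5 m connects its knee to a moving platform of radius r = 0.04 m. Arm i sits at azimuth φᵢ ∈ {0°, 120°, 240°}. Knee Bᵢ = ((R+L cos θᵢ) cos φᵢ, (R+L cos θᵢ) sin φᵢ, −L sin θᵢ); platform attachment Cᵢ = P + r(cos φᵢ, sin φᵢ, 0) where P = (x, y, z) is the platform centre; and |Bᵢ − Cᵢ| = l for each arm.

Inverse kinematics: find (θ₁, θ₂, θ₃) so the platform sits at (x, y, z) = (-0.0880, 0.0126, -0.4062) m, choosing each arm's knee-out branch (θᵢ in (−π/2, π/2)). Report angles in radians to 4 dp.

θ₁ = 0.6982, θ₂ = -0.2619, θ₃ = -0.0872

rotate P by −φ1: (-0.0880, 0.0126, -0.4062)
  A=0.2880, B=-0.4062, C=(l²−L²−A²−y'²−z²)/(2L)=-0.0405
  γ=atan2(-0.4062,0.2880)=-0.9540;  ψ=arccos(-0.0813)=1.6522;  θ1=γ+ψ≈0.6982
rotate P by −φ2: (0.0549, 0.0699, -0.4062)
  e−x'=0.1451;  (l²−L²−(e−x')²−y'²−z²)/2L = 0.2453
  γ=atan2(-0.4062,0.1451)=-1.2277;  ψ=arccos(0.5687)=0.9658;  θ2=γ+ψ≈-0.2619
φ3=240.0° → target in arm frame (0.0331, -0.0825)
  A=0.1669, B=-0.4062, C=(l²−L²−A²−y'²−z²)/(2L)=0.2017
  θ3 = atan2(B,A) + arccos(C/0.4392) = -0.0872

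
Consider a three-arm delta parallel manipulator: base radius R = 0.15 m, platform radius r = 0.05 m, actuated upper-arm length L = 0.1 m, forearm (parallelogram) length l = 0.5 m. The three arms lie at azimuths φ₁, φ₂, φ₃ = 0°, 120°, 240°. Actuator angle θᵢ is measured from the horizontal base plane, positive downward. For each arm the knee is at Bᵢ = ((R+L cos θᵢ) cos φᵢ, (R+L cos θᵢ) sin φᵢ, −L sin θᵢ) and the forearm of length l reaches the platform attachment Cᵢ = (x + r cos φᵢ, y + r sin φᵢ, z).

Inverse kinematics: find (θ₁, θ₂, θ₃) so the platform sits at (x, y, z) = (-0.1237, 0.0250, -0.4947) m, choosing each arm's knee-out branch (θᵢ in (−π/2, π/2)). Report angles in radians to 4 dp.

rotate P by −φ1: (-0.1237, 0.0250, -0.4947)
  A cos θ + B sin θ = C:  0.2237·cos θ + -0.4947·sin θ = -0.2770
  γ=atan2(-0.4947,0.2237)=-1.1461;  ψ=arccos(-0.5101)=2.1062;  θ1=γ+ψ≈0.9600
φ2=120.0° → target in arm frame (0.0835, 0.0946)
  e−x'=0.0165;  (l²−L²−(e−x')²−y'²−z²)/2L = -0.0698
  θ2 = atan2(B,A) + arccos(C/0.4950) = 0.1748
φ3=240.0° → target in arm frame (0.0402, -0.1196)
  A=0.0598, B=-0.4947, C=(l²−L²−A²−y'²−z²)/(2L)=-0.1131
  √(A²+B²)=0.4983;  θ3 = -1.4505+1.7997 ≈ 0.3492

θ₁ = 0.9600, θ₂ = 0.1748, θ₃ = 0.3492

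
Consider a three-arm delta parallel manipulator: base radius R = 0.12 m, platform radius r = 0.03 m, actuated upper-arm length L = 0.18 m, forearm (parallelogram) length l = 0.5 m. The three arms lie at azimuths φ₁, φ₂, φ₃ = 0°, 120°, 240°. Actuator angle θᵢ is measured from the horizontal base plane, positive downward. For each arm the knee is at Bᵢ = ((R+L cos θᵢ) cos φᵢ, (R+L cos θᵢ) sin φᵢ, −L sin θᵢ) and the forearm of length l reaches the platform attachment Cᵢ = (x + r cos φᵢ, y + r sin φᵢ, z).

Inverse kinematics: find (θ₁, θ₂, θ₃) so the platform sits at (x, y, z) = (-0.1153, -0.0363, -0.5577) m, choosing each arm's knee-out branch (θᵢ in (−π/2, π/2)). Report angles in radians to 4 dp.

θ₁ = 1.0470, θ₂ = 0.6979, θ₃ = 0.5236

φ1=0.0° → target in arm frame (-0.1153, -0.0363)
  e−x'=0.2053;  (l²−L²−(e−x')²−y'²−z²)/2L = -0.3803
  θ1 = atan2(B,A) + arccos(C/0.5943) = 1.0470
φ2=120.0° → target in arm frame (0.0262, 0.1180)
  A=0.0638, B=-0.5577, C=(l²−L²−A²−y'²−z²)/(2L)=-0.3095
  θ2 = atan2(B,A) + arccos(C/0.5613) = 0.6979
arm 3 (φ=240.0°): x'=0.0891, y'=-0.0817
  A=0.0009, B=-0.5577, C=(l²−L²−A²−y'²−z²)/(2L)=-0.2781
  √(A²+B²)=0.5577;  θ3 = -1.5692+2.0928 ≈ 0.5236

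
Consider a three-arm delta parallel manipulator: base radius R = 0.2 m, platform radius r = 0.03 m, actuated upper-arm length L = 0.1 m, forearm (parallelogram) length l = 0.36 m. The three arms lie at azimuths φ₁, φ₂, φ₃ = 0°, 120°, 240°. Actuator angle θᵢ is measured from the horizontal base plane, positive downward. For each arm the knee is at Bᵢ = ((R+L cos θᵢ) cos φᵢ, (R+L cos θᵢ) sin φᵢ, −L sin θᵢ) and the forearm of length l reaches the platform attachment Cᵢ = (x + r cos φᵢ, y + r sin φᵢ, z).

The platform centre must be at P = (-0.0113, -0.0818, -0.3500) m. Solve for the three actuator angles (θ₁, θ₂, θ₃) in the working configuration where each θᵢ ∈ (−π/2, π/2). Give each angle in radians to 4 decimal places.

θ₁ = 1.0467, θ₂ = 1.3965, θ₃ = 0.4360

arm 1 (φ=0.0°): x'=-0.0113, y'=-0.0818
  A=0.1813, B=-0.3500, C=(l²−L²−A²−y'²−z²)/(2L)=-0.2123
  θ1 = atan2(B,A) + arccos(C/0.3942) = 1.0467
φ2=120.0° → target in arm frame (-0.0652, 0.0507)
  e−x'=0.2352;  (l²−L²−(e−x')²−y'²−z²)/2L = -0.3039
  √(A²+B²)=0.4217;  θ2 = -0.9791+2.3757 ≈ 1.3965
rotate P by −φ3: (0.0765, 0.0311, -0.3500)
  e−x'=0.0935;  (l²−L²−(e−x')²−y'²−z²)/2L = -0.0631
  θ3 = atan2(B,A) + arccos(C/0.3623) = 0.4360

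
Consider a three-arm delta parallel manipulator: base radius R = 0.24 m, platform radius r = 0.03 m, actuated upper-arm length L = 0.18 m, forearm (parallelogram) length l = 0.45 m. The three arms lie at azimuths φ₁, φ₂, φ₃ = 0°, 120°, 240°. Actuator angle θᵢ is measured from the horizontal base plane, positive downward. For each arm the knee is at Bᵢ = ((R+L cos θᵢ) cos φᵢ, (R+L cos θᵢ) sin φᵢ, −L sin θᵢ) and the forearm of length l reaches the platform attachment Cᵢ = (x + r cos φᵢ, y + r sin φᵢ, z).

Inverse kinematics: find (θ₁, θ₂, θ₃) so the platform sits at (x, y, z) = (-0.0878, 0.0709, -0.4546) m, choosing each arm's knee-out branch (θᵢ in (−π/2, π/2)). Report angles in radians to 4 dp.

θ₁ = 1.3086, θ₂ = 0.5235, θ₃ = 1.0470

rotate P by −φ1: (-0.0878, 0.0709, -0.4546)
  A=0.2978, B=-0.4546, C=(l²−L²−A²−y'²−z²)/(2L)=-0.3619
  √(A²+B²)=0.5435;  θ1 = -0.9909+2.2994 ≈ 1.3086
arm 2 (φ=120.0°): x'=0.1053, y'=0.0406
  e−x'=0.1047;  (l²−L²−(e−x')²−y'²−z²)/2L = -0.1366
  γ=atan2(-0.4546,0.1047)=-1.3444;  ψ=arccos(-0.2928)=1.8679;  θ2=γ+ψ≈0.5235
arm 3 (φ=240.0°): x'=-0.0175, y'=-0.1115
  A=0.2275, B=-0.4546, C=(l²−L²−A²−y'²−z²)/(2L)=-0.2799
  √(A²+B²)=0.5083;  θ3 = -1.1068+2.1538 ≈ 1.0470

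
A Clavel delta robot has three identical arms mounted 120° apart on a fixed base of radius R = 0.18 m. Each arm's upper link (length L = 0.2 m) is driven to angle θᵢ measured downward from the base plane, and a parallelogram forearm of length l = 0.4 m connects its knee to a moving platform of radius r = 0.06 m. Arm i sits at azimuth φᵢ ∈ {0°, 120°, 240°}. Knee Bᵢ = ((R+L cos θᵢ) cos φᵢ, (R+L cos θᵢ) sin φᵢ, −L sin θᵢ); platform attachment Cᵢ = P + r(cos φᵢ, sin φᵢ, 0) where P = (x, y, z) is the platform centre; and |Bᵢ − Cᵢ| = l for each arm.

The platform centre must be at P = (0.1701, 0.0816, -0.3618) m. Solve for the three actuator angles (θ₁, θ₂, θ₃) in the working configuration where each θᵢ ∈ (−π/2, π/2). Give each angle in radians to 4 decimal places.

rotate P by −φ1: (0.1701, 0.0816, -0.3618)
  e−x'=-0.0501;  (l²−L²−(e−x')²−y'²−z²)/2L = -0.0502
  γ=atan2(-0.3618,-0.0501)=-1.7084;  ψ=arccos(-0.1374)=1.7086;  θ1=γ+ψ≈0.0002
rotate P by −φ2: (-0.0144, -0.1881, -0.3618)
  A cos θ + B sin θ = C:  0.1344·cos θ + -0.3618·sin θ = -0.1609
  √(A²+B²)=0.3860;  θ2 = -1.2152+2.0007 ≈ 0.7855
φ3=240.0° → target in arm frame (-0.1557, 0.1065)
  A=0.2757, B=-0.3618, C=(l²−L²−A²−y'²−z²)/(2L)=-0.2457
  θ3 = atan2(B,A) + arccos(C/0.4549) = 1.2217

θ₁ = 0.0002, θ₂ = 0.7855, θ₃ = 1.2217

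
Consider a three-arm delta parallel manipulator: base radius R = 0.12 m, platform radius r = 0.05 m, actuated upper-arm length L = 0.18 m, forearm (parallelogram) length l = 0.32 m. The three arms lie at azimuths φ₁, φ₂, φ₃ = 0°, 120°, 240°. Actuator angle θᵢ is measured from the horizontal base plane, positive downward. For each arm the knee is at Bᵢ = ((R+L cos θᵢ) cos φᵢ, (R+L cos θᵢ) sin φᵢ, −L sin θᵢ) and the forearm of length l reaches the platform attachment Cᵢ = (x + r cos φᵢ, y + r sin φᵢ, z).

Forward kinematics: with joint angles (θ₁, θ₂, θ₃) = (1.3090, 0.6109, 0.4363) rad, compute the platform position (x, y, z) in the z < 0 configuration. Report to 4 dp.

centre 1 = (0.1166·cos0.0°, 0.1166·sin0.0°, -0.1739) = (0.1166, 0.0000, -0.1739)
centre 2 = (0.2174·cos120.0°, 0.2174·sin120.0°, -0.1032) = (-0.1087, 0.1883, -0.1032)
φ3=240.0°: virtual centre (-0.1166, -0.2019, -0.0761), radius l
subtract pairs → two planes through P
[-0.4506 0.3766 0.1412]·P = 0.0141;  [-0.4663 -0.4038 0.1956]·P = 0.0163
Cramer: x(z) = -0.0331+0.3655z;  y(z) = -0.0021+0.0623z
into |P−centre ₁|² = l²: 1.1375z² + 0.2380z + -0.0498 = 0;  Δ = 0.2830;  z = -0.3385 or 0.1292 → z<0 root = -0.3385
x = -0.1568, y = -0.0232

(-0.1568, -0.0232, -0.3385)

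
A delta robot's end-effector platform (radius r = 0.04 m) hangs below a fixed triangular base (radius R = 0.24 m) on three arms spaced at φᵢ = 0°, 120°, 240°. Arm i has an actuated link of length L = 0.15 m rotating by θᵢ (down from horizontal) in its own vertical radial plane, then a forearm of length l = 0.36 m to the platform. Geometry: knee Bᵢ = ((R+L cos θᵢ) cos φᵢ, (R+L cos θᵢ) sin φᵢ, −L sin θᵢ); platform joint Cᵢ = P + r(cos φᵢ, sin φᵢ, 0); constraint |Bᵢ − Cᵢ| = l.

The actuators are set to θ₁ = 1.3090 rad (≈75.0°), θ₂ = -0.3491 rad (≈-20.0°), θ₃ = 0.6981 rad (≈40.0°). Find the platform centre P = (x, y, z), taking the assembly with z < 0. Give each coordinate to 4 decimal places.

(-0.1083, 0.0630, -0.2166)

S1 = (0.2388·cos0.0°, 0.2388·sin0.0°, -0.1449) = (0.2388, 0.0000, -0.1449)
φ2=120.0°: virtual centre (-0.1705, 0.2953, 0.0513), radius l
φ3=240.0°: virtual centre (-0.1575, -0.2727, -0.0964), radius l
eliminate P² terms by subtracting sphere 1 from 2 and 3
linear system: -0.8186x+0.5905y = 0.0409−0.3924z; -0.7926x+-0.5454y = 0.0304−0.0969z
Cramer: x(z) = -0.0440+0.2966z;  y(z) = 0.0082-0.2533z
sphere 1 gives Az²+Bz+C=0 with A=1.1521, B=0.1178, C=-0.0285;  B²−4AC=0.1454;  roots -0.2166, 0.1144;  negative root z = -0.2166
x = -0.1083, y = 0.0630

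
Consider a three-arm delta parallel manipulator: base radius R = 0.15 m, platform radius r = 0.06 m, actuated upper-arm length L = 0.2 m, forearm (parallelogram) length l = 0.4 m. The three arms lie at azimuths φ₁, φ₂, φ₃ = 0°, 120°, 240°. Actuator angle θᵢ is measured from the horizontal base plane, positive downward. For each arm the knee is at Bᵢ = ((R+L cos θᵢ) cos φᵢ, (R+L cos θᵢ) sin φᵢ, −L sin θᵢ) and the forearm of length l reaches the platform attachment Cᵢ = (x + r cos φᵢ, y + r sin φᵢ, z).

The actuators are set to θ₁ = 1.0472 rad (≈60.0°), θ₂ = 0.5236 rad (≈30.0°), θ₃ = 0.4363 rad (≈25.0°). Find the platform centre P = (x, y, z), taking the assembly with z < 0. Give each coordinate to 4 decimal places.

(-0.1259, -0.0145, -0.4181)

centre 1 = (0.1900·cos0.0°, 0.1900·sin0.0°, -0.1732) = (0.1900, 0.0000, -0.1732)
centre 2 = (0.2632·cos120.0°, 0.2632·sin120.0°, -0.1000) = (-0.1316, 0.2279, -0.1000)
φ3=240.0°: virtual centre (-0.1356, -0.2349, -0.0845), radius l
eliminate P² terms by subtracting sphere 1 from 2 and 3
linear system: -0.6432x+0.4559y = 0.0132−0.1464z; -0.6513x+-0.4698y = 0.0146−0.1774z
Cramer: x(z) = -0.0215+0.2498z;  y(z) = -0.0014+0.0313z
into |P−centre ₁|² = l²: 1.0634z² + 0.2407z + -0.0853 = 0;  Δ = 0.4207;  z = -0.4181 or 0.1918 → z<0 root = -0.4181
x = -0.1259, y = -0.0145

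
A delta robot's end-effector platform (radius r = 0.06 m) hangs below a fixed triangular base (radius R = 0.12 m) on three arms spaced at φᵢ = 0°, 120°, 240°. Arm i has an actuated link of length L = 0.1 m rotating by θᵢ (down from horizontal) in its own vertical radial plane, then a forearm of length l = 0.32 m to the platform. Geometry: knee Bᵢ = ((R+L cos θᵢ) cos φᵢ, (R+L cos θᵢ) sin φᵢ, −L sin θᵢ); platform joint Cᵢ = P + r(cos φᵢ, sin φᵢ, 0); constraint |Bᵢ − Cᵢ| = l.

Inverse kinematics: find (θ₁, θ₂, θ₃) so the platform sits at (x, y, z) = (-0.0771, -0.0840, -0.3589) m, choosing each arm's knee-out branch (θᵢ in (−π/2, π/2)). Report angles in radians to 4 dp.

φ1=0.0° → target in arm frame (-0.0771, -0.0840)
  A=0.1371, B=-0.3589, C=(l²−L²−A²−y'²−z²)/(2L)=-0.3113
  θ1 = atan2(B,A) + arccos(C/0.3842) = 1.3095
arm 2 (φ=120.0°): x'=-0.0342, y'=0.1088
  e−x'=0.0942;  (l²−L²−(e−x')²−y'²−z²)/2L = -0.2856
  θ2 = atan2(B,A) + arccos(C/0.3711) = 1.1349
arm 3 (φ=240.0°): x'=0.1113, y'=-0.0248
  e−x'=-0.0513;  (l²−L²−(e−x')²−y'²−z²)/2L = -0.1983
  γ=atan2(-0.3589,-0.0513)=-1.7128;  ψ=arccos(-0.5469)=2.1494;  θ3=γ+ψ≈0.4367

θ₁ = 1.3095, θ₂ = 1.1349, θ₃ = 0.4367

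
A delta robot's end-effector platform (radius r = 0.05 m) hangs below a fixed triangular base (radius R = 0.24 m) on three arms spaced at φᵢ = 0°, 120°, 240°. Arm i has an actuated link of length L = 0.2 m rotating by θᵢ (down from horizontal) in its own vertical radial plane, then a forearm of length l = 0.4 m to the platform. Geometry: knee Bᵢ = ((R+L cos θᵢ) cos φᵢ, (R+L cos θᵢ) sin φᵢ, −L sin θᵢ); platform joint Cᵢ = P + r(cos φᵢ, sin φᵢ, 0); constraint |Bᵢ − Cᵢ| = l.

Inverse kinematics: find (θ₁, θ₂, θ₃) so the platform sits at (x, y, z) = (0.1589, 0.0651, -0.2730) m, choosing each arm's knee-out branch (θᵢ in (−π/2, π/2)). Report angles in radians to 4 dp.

arm 1 (φ=0.0°): x'=0.1589, y'=0.0651
  e−x'=0.0311;  (l²−L²−(e−x')²−y'²−z²)/2L = 0.1007
  √(A²+B²)=0.2748;  θ1 = -1.4574+1.1957 ≈ -0.2617
rotate P by −φ2: (-0.0231, -0.1702, -0.2730)
  A cos θ + B sin θ = C:  0.2131·cos θ + -0.2730·sin θ = -0.0722
  √(A²+B²)=0.3463;  θ2 = -0.9081+1.7808 ≈ 0.8728
φ3=240.0° → target in arm frame (-0.1358, 0.1051)
  A cos θ + B sin θ = C:  0.3258·cos θ + -0.2730·sin θ = -0.1793
  √(A²+B²)=0.4251;  θ3 = -0.6974+2.0063 ≈ 1.3089

θ₁ = -0.2617, θ₂ = 0.8728, θ₃ = 1.3089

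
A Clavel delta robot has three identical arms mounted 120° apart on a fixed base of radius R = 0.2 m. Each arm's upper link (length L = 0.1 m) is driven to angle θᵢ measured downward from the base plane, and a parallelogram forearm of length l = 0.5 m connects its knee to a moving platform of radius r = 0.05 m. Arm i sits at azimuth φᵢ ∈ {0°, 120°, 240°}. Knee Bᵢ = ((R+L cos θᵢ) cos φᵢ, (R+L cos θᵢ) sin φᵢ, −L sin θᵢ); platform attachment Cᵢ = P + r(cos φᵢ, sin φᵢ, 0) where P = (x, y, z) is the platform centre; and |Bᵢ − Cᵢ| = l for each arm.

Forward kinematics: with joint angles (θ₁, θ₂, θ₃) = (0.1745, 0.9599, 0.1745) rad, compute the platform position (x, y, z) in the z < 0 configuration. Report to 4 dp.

φ1=0.0°: virtual centre (0.2485, 0.0000, -0.0174), radius l
arm 2 at φ=120.0°: e+L cos θ2 = 0.2074;  S2 = (-0.1037, 0.1796, -0.0819)
φ3=240.0°: virtual centre (-0.1242, -0.2152, -0.0174), radius l
|S₂|²−|S₁|² = -0.0123;  |S₃|²−|S₁|² = 0.0000
plane₁₂: -0.7043x+0.3592y+-0.1291z = -0.0123
Cramer: x(z) = 0.0093-0.0973z;  y(z) = -0.0161+0.1686z
into |P−S₁|² = l²: 1.0379z² + 0.0759z + -0.1922 = 0;  Δ = 0.8038;  z = -0.4685 or 0.3954 → z<0 root = -0.4685
x = 0.0549, y = -0.0951

(0.0549, -0.0951, -0.4685)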